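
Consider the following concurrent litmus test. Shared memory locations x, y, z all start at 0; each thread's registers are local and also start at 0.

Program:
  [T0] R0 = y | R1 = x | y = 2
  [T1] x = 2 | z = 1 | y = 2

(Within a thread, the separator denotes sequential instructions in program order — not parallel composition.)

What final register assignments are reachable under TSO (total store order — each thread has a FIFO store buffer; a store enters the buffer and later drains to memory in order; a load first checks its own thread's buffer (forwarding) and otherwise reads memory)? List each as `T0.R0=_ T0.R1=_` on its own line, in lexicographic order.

T0.R0=0 T0.R1=0
T0.R0=0 T0.R1=2
T0.R0=2 T0.R1=2

outcome vector order: (T0.R0,T0.R1)
|TSO outcomes| = 3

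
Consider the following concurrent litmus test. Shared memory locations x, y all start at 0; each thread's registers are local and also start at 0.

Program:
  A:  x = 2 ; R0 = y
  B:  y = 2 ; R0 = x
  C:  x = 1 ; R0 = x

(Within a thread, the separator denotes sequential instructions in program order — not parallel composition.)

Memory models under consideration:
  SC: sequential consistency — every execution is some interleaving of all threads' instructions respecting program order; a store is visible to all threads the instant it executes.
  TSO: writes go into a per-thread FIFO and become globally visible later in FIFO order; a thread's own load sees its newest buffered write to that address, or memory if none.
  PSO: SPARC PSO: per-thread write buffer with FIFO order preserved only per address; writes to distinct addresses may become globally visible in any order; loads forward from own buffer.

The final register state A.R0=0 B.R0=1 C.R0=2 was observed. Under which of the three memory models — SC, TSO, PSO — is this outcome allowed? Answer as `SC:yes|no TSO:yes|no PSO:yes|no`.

outcome vector order: (A.R0,B.R0,C.R0)
under SC → 0/1/1; 0/2/1; 0/2/2; 2/0/1; 2/0/2; 2/1/1; 2/1/2; 2/2/1; 2/2/2
under TSO → 0/0/1; 0/0/2; 0/1/1; 0/1/2; 0/2/1; 0/2/2; 2/0/1; 2/0/2; 2/1/1; 2/1/2; 2/2/1; 2/2/2
under PSO → 0/0/1; 0/0/2; 0/1/1; 0/1/2; 0/2/1; 0/2/2; 2/0/1; 2/0/2; 2/1/1; 2/1/2; 2/2/1; 2/2/2
target 0/1/2 ∈ {TSO,PSO}

SC:no TSO:yes PSO:yes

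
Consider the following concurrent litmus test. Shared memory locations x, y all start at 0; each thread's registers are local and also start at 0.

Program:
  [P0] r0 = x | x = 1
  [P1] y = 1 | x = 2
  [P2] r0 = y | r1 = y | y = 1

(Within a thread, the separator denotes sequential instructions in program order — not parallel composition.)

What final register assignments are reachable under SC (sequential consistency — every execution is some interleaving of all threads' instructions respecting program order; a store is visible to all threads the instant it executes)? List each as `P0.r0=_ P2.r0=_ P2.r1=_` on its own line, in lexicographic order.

P0.r0=0 P2.r0=0 P2.r1=0
P0.r0=0 P2.r0=0 P2.r1=1
P0.r0=0 P2.r0=1 P2.r1=1
P0.r0=2 P2.r0=0 P2.r1=0
P0.r0=2 P2.r0=0 P2.r1=1
P0.r0=2 P2.r0=1 P2.r1=1

outcome vector order: (P0.r0,P2.r0,P2.r1)
|SC outcomes| = 6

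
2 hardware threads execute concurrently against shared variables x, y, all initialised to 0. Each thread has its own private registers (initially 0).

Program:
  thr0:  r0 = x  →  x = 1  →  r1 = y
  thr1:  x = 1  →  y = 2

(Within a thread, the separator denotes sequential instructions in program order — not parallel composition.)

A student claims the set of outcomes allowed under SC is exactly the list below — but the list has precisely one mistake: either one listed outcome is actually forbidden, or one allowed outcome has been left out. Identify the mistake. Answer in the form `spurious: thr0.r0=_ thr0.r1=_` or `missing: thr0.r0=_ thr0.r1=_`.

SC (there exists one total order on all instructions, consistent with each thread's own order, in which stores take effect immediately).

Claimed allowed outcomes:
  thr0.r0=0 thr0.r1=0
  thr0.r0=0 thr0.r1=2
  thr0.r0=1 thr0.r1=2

outcome vector order: (thr0.r0,thr0.r1)
under SC → 00, 02, 10, 12
SC∖claimed = {10}

missing: thr0.r0=1 thr0.r1=0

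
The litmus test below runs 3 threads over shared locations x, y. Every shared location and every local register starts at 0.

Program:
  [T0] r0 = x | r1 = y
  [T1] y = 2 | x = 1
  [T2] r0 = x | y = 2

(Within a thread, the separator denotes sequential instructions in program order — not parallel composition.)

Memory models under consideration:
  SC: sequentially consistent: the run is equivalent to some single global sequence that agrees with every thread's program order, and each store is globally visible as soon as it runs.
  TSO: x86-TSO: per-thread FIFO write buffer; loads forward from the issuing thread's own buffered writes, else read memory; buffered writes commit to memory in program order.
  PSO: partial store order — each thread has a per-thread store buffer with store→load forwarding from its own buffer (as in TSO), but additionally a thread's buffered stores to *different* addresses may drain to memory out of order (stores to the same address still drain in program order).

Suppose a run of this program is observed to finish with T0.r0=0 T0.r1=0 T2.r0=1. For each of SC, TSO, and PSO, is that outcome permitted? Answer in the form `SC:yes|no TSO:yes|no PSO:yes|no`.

outcome vector order: (T0.r0,T0.r1,T2.r0)
SC (6): <0 0 0> <0 0 1> <0 2 0> <0 2 1> <1 2 0> <1 2 1>
TSO (6): <0 0 0> <0 0 1> <0 2 0> <0 2 1> <1 2 0> <1 2 1>
PSO (8): <0 0 0> <0 0 1> <0 2 0> <0 2 1> <1 0 0> <1 0 1> <1 2 0> <1 2 1>
target <0 0 1> ∈ {SC,TSO,PSO}

SC:yes TSO:yes PSO:yes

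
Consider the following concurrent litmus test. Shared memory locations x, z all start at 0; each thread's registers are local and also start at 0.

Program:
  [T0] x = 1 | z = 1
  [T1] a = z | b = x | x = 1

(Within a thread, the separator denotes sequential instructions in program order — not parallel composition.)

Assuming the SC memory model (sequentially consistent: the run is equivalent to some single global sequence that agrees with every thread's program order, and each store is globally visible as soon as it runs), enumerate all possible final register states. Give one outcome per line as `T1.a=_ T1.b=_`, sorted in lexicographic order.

T1.a=0 T1.b=0
T1.a=0 T1.b=1
T1.a=1 T1.b=1

outcome vector order: (T1.a,T1.b)
|SC outcomes| = 3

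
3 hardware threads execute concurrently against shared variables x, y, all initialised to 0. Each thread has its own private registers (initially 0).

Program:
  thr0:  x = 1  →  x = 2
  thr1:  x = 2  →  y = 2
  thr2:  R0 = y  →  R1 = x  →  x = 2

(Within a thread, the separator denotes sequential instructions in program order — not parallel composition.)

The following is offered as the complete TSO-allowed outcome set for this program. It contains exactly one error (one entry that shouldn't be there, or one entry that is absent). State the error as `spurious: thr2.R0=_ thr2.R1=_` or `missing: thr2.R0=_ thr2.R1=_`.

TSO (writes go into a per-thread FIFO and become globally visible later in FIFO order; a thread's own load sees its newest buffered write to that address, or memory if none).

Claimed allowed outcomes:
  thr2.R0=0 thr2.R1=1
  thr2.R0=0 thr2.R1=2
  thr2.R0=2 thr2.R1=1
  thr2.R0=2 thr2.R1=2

outcome vector order: (thr2.R0,thr2.R1)
TSO (5): 0/0, 0/1, 0/2, 2/1, 2/2
TSO∖claimed = {0/0}

missing: thr2.R0=0 thr2.R1=0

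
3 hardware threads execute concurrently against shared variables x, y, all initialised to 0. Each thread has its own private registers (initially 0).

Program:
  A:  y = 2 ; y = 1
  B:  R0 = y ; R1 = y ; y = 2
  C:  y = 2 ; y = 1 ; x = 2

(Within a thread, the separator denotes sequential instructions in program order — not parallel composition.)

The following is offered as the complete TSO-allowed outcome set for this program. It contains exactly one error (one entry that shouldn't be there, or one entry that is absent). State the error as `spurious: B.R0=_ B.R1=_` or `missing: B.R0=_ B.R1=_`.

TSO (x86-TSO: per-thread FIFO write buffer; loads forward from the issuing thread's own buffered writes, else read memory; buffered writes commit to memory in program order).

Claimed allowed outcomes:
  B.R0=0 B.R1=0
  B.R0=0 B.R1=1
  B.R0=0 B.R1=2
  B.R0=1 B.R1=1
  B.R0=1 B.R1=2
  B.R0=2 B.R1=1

missing: B.R0=2 B.R1=2

outcome vector order: (B.R0,B.R1)
TSO: 7 outcomes — {00 01 02 11 12 21 22}
TSO∖claimed = {22}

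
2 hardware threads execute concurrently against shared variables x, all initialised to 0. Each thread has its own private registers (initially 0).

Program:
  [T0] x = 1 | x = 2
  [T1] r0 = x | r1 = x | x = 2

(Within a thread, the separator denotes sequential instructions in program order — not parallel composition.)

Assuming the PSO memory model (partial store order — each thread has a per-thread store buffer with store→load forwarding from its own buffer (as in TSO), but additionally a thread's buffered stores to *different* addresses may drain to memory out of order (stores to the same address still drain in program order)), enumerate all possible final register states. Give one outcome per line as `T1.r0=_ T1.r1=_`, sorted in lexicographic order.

T1.r0=0 T1.r1=0
T1.r0=0 T1.r1=1
T1.r0=0 T1.r1=2
T1.r0=1 T1.r1=1
T1.r0=1 T1.r1=2
T1.r0=2 T1.r1=2

outcome vector order: (T1.r0,T1.r1)
|PSO outcomes| = 6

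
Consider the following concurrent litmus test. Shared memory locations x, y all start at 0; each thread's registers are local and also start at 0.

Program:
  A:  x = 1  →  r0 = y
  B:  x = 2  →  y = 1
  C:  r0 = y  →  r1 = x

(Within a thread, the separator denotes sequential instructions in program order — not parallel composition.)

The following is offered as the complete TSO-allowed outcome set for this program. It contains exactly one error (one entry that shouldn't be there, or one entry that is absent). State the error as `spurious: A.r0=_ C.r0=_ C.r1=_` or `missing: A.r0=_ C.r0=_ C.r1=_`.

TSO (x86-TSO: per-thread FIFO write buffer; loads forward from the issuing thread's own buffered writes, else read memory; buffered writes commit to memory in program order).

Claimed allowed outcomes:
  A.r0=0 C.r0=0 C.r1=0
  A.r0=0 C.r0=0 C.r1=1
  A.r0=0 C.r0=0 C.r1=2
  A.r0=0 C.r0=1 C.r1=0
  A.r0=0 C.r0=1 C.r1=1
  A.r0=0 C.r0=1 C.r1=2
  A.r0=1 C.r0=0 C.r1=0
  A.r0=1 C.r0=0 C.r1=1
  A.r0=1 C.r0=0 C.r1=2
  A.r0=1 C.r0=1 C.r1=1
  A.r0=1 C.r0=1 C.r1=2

spurious: A.r0=0 C.r0=1 C.r1=0

outcome vector order: (A.r0,C.r0,C.r1)
under TSO → <0 0 0>, <0 0 1>, <0 0 2>, <0 1 1>, <0 1 2>, <1 0 0>, <1 0 1>, <1 0 2>, <1 1 1>, <1 1 2>
claimed∖TSO = {<0 1 0>}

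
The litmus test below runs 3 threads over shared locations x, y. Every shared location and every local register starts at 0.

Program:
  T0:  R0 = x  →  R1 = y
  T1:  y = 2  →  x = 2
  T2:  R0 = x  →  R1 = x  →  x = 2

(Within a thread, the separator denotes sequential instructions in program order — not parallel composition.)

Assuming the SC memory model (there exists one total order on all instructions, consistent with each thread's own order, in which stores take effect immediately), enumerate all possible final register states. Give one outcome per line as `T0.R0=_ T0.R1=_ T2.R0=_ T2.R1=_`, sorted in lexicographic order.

T0.R0=0 T0.R1=0 T2.R0=0 T2.R1=0
T0.R0=0 T0.R1=0 T2.R0=0 T2.R1=2
T0.R0=0 T0.R1=0 T2.R0=2 T2.R1=2
T0.R0=0 T0.R1=2 T2.R0=0 T2.R1=0
T0.R0=0 T0.R1=2 T2.R0=0 T2.R1=2
T0.R0=0 T0.R1=2 T2.R0=2 T2.R1=2
T0.R0=2 T0.R1=0 T2.R0=0 T2.R1=0
T0.R0=2 T0.R1=2 T2.R0=0 T2.R1=0
T0.R0=2 T0.R1=2 T2.R0=0 T2.R1=2
T0.R0=2 T0.R1=2 T2.R0=2 T2.R1=2

outcome vector order: (T0.R0,T0.R1,T2.R0,T2.R1)
|SC outcomes| = 10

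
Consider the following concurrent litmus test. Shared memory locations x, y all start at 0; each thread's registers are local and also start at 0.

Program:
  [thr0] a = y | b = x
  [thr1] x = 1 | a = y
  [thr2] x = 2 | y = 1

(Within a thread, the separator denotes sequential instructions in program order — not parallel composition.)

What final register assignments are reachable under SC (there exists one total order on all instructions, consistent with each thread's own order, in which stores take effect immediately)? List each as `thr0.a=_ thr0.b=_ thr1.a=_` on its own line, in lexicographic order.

outcome vector order: (thr0.a,thr0.b,thr1.a)
|SC outcomes| = 10

thr0.a=0 thr0.b=0 thr1.a=0
thr0.a=0 thr0.b=0 thr1.a=1
thr0.a=0 thr0.b=1 thr1.a=0
thr0.a=0 thr0.b=1 thr1.a=1
thr0.a=0 thr0.b=2 thr1.a=0
thr0.a=0 thr0.b=2 thr1.a=1
thr0.a=1 thr0.b=1 thr1.a=0
thr0.a=1 thr0.b=1 thr1.a=1
thr0.a=1 thr0.b=2 thr1.a=0
thr0.a=1 thr0.b=2 thr1.a=1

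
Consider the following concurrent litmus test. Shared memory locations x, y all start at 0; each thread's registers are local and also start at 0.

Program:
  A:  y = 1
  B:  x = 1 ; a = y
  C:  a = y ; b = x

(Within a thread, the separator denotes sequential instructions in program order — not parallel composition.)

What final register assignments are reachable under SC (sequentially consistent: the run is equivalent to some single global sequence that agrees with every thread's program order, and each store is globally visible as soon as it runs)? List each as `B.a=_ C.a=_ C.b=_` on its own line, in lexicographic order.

outcome vector order: (B.a,C.a,C.b)
|SC outcomes| = 7

B.a=0 C.a=0 C.b=0
B.a=0 C.a=0 C.b=1
B.a=0 C.a=1 C.b=1
B.a=1 C.a=0 C.b=0
B.a=1 C.a=0 C.b=1
B.a=1 C.a=1 C.b=0
B.a=1 C.a=1 C.b=1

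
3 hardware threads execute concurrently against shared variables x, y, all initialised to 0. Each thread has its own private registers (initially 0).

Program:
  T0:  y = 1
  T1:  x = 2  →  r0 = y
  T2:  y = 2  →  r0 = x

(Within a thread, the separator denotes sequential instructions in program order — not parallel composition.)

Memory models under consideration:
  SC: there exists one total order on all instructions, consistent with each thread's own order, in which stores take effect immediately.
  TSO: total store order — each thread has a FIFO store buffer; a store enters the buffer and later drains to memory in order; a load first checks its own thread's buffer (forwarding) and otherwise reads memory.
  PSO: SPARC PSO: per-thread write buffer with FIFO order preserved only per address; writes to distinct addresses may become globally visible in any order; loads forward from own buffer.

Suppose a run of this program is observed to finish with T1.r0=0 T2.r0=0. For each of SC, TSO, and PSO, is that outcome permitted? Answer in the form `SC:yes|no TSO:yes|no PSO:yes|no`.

outcome vector order: (T1.r0,T2.r0)
under SC → (0,2), (1,0), (1,2), (2,0), (2,2)
under TSO → (0,0), (0,2), (1,0), (1,2), (2,0), (2,2)
under PSO → (0,0), (0,2), (1,0), (1,2), (2,0), (2,2)
target (0,0) ∈ {TSO,PSO}

SC:no TSO:yes PSO:yes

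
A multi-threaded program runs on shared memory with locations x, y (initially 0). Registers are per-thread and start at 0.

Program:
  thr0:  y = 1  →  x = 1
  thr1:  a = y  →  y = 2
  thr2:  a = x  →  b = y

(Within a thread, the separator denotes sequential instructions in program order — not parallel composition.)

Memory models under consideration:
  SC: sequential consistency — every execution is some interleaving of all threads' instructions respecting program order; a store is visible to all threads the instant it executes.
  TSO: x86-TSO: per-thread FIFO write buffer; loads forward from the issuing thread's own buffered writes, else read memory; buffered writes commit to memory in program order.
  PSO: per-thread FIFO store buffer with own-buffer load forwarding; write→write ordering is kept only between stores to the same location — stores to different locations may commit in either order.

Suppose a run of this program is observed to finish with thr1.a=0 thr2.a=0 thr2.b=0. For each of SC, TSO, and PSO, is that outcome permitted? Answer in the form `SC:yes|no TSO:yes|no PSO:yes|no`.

outcome vector order: (thr1.a,thr2.a,thr2.b)
SC (10): <0 0 0>; <0 0 1>; <0 0 2>; <0 1 1>; <0 1 2>; <1 0 0>; <1 0 1>; <1 0 2>; <1 1 1>; <1 1 2>
TSO (10): <0 0 0>; <0 0 1>; <0 0 2>; <0 1 1>; <0 1 2>; <1 0 0>; <1 0 1>; <1 0 2>; <1 1 1>; <1 1 2>
PSO (12): <0 0 0>; <0 0 1>; <0 0 2>; <0 1 0>; <0 1 1>; <0 1 2>; <1 0 0>; <1 0 1>; <1 0 2>; <1 1 0>; <1 1 1>; <1 1 2>
target <0 0 0> ∈ {SC,TSO,PSO}

SC:yes TSO:yes PSO:yes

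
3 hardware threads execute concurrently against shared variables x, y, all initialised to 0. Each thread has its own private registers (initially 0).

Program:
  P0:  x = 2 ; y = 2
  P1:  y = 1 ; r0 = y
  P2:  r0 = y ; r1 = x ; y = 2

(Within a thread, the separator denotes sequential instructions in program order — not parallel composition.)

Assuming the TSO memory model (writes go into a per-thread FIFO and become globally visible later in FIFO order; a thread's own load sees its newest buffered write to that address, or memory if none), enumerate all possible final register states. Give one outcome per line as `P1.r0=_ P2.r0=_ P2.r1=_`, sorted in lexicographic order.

outcome vector order: (P1.r0,P2.r0,P2.r1)
|TSO outcomes| = 10

P1.r0=1 P2.r0=0 P2.r1=0
P1.r0=1 P2.r0=0 P2.r1=2
P1.r0=1 P2.r0=1 P2.r1=0
P1.r0=1 P2.r0=1 P2.r1=2
P1.r0=1 P2.r0=2 P2.r1=2
P1.r0=2 P2.r0=0 P2.r1=0
P1.r0=2 P2.r0=0 P2.r1=2
P1.r0=2 P2.r0=1 P2.r1=0
P1.r0=2 P2.r0=1 P2.r1=2
P1.r0=2 P2.r0=2 P2.r1=2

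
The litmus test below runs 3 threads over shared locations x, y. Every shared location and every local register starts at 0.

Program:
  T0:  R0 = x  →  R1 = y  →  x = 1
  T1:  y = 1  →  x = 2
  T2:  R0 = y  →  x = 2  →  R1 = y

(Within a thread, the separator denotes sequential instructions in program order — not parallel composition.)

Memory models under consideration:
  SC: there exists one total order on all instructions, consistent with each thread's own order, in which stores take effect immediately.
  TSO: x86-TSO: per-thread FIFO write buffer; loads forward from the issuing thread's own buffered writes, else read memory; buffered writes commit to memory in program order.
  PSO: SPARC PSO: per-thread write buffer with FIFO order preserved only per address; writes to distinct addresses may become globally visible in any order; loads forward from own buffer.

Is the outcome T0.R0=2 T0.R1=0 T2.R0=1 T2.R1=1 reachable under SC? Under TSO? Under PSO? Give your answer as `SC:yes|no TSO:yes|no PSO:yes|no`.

outcome vector order: (T0.R0,T0.R1,T2.R0,T2.R1)
under SC → 0/0/0/0; 0/0/0/1; 0/0/1/1; 0/1/0/0; 0/1/0/1; 0/1/1/1; 2/0/0/0; 2/0/0/1; 2/1/0/0; 2/1/0/1; 2/1/1/1
under TSO → 0/0/0/0; 0/0/0/1; 0/0/1/1; 0/1/0/0; 0/1/0/1; 0/1/1/1; 2/0/0/0; 2/0/0/1; 2/1/0/0; 2/1/0/1; 2/1/1/1
under PSO → 0/0/0/0; 0/0/0/1; 0/0/1/1; 0/1/0/0; 0/1/0/1; 0/1/1/1; 2/0/0/0; 2/0/0/1; 2/0/1/1; 2/1/0/0; 2/1/0/1; 2/1/1/1
target 2/0/1/1 ∈ {PSO}

SC:no TSO:no PSO:yes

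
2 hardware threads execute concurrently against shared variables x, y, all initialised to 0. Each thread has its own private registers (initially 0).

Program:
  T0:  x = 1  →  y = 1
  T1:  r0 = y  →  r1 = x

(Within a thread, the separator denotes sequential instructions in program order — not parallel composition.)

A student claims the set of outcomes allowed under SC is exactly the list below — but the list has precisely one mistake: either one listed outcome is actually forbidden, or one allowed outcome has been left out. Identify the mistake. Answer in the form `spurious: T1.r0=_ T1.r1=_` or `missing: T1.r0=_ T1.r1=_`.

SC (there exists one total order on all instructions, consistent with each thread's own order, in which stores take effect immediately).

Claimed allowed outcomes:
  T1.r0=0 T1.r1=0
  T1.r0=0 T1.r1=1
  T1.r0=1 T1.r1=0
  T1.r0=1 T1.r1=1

spurious: T1.r0=1 T1.r1=0

outcome vector order: (T1.r0,T1.r1)
[SC] allowed = {<0 0> <0 1> <1 1>}
claimed∖SC = {<1 0>}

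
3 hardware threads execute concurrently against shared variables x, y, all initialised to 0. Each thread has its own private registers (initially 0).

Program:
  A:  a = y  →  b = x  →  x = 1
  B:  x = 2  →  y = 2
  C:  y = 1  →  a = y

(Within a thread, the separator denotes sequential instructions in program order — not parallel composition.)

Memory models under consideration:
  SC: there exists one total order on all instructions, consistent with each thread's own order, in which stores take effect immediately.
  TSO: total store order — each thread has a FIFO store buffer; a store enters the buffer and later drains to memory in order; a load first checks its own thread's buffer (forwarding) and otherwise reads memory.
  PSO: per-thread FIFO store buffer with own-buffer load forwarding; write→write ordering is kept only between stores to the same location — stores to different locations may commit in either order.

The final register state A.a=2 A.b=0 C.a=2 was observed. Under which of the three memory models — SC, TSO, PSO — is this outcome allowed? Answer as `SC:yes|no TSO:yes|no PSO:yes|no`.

SC:no TSO:no PSO:yes

outcome vector order: (A.a,A.b,C.a)
under SC → 0/0/1; 0/0/2; 0/2/1; 0/2/2; 1/0/1; 1/0/2; 1/2/1; 1/2/2; 2/2/1; 2/2/2
under TSO → 0/0/1; 0/0/2; 0/2/1; 0/2/2; 1/0/1; 1/0/2; 1/2/1; 1/2/2; 2/2/1; 2/2/2
under PSO → 0/0/1; 0/0/2; 0/2/1; 0/2/2; 1/0/1; 1/0/2; 1/2/1; 1/2/2; 2/0/1; 2/0/2; 2/2/1; 2/2/2
target 2/0/2 ∈ {PSO}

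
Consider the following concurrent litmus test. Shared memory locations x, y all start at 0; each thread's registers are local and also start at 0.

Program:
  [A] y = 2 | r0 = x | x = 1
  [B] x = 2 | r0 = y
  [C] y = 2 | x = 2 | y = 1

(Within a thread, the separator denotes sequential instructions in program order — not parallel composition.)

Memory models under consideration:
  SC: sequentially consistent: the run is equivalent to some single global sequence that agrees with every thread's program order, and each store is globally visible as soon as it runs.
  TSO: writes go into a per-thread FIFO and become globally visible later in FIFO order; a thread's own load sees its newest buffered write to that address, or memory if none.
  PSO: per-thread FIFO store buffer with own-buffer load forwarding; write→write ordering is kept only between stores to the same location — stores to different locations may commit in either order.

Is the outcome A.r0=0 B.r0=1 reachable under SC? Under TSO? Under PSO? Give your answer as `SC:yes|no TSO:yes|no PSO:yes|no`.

SC:yes TSO:yes PSO:yes

outcome vector order: (A.r0,B.r0)
[SC] allowed = {01; 02; 20; 21; 22}
[TSO] allowed = {00; 01; 02; 20; 21; 22}
[PSO] allowed = {00; 01; 02; 20; 21; 22}
target 01 ∈ {SC,TSO,PSO}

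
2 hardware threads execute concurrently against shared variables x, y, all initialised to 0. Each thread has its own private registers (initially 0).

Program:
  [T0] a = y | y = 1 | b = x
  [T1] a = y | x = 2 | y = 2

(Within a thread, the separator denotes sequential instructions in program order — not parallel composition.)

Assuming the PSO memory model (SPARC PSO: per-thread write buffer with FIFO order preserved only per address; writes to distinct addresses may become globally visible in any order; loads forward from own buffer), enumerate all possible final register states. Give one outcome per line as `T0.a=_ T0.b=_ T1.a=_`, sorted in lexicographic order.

T0.a=0 T0.b=0 T1.a=0
T0.a=0 T0.b=0 T1.a=1
T0.a=0 T0.b=2 T1.a=0
T0.a=0 T0.b=2 T1.a=1
T0.a=2 T0.b=0 T1.a=0
T0.a=2 T0.b=2 T1.a=0

outcome vector order: (T0.a,T0.b,T1.a)
|PSO outcomes| = 6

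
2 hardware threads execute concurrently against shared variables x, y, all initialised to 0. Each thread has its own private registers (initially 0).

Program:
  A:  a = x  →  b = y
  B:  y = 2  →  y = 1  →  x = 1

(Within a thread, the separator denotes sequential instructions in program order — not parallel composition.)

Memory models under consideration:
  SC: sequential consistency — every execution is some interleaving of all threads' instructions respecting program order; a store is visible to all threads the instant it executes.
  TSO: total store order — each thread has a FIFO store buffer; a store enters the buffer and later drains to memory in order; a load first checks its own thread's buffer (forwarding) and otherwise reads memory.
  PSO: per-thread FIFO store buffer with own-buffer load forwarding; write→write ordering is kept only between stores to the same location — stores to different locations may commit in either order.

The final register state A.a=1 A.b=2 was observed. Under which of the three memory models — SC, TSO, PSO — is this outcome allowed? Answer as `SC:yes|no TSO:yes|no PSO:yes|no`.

outcome vector order: (A.a,A.b)
SC (4): <0 0> <0 1> <0 2> <1 1>
TSO (4): <0 0> <0 1> <0 2> <1 1>
PSO (6): <0 0> <0 1> <0 2> <1 0> <1 1> <1 2>
target <1 2> ∈ {PSO}

SC:no TSO:no PSO:yes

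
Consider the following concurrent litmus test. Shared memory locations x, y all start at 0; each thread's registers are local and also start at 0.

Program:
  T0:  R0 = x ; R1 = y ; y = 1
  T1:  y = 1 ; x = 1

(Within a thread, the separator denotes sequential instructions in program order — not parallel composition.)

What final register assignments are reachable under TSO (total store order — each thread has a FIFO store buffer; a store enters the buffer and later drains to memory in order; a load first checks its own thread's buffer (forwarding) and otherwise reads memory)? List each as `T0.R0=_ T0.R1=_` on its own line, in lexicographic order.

outcome vector order: (T0.R0,T0.R1)
|TSO outcomes| = 3

T0.R0=0 T0.R1=0
T0.R0=0 T0.R1=1
T0.R0=1 T0.R1=1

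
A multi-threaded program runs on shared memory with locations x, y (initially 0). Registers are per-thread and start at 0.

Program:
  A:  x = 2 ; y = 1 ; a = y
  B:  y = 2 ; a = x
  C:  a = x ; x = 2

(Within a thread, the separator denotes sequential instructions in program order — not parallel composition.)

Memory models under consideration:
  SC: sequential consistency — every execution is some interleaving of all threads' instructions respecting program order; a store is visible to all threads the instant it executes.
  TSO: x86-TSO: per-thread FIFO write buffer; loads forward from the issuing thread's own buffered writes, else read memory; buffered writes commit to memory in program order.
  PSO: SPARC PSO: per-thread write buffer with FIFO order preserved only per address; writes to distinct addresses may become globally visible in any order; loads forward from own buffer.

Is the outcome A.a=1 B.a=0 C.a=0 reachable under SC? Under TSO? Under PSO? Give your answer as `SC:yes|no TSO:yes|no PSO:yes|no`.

outcome vector order: (A.a,B.a,C.a)
SC (6): <1 0 0> <1 0 2> <1 2 0> <1 2 2> <2 2 0> <2 2 2>
TSO (8): <1 0 0> <1 0 2> <1 2 0> <1 2 2> <2 0 0> <2 0 2> <2 2 0> <2 2 2>
PSO (8): <1 0 0> <1 0 2> <1 2 0> <1 2 2> <2 0 0> <2 0 2> <2 2 0> <2 2 2>
target <1 0 0> ∈ {SC,TSO,PSO}

SC:yes TSO:yes PSO:yes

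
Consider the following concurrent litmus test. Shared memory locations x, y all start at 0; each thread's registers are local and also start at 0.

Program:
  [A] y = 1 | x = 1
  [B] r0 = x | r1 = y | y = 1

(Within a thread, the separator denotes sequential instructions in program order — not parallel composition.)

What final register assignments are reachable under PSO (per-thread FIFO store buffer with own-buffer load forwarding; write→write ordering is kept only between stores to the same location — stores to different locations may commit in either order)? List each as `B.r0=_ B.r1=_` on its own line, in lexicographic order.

outcome vector order: (B.r0,B.r1)
|PSO outcomes| = 4

B.r0=0 B.r1=0
B.r0=0 B.r1=1
B.r0=1 B.r1=0
B.r0=1 B.r1=1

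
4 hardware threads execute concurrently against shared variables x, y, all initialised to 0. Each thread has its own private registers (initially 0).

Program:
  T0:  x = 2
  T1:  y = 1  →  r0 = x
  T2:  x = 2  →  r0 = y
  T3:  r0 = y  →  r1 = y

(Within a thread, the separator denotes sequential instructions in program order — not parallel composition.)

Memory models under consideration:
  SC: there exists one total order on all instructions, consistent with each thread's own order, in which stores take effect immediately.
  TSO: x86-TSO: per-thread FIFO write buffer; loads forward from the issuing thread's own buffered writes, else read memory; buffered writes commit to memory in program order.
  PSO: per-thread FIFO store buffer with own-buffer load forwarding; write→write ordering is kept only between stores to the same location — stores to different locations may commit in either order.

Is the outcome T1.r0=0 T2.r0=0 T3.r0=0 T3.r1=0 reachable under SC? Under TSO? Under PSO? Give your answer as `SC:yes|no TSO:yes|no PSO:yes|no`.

outcome vector order: (T1.r0,T2.r0,T3.r0,T3.r1)
[SC] allowed = {(0,1,0,0); (0,1,0,1); (0,1,1,1); (2,0,0,0); (2,0,0,1); (2,0,1,1); (2,1,0,0); (2,1,0,1); (2,1,1,1)}
[TSO] allowed = {(0,0,0,0); (0,0,0,1); (0,0,1,1); (0,1,0,0); (0,1,0,1); (0,1,1,1); (2,0,0,0); (2,0,0,1); (2,0,1,1); (2,1,0,0); (2,1,0,1); (2,1,1,1)}
[PSO] allowed = {(0,0,0,0); (0,0,0,1); (0,0,1,1); (0,1,0,0); (0,1,0,1); (0,1,1,1); (2,0,0,0); (2,0,0,1); (2,0,1,1); (2,1,0,0); (2,1,0,1); (2,1,1,1)}
target (0,0,0,0) ∈ {TSO,PSO}

SC:no TSO:yes PSO:yes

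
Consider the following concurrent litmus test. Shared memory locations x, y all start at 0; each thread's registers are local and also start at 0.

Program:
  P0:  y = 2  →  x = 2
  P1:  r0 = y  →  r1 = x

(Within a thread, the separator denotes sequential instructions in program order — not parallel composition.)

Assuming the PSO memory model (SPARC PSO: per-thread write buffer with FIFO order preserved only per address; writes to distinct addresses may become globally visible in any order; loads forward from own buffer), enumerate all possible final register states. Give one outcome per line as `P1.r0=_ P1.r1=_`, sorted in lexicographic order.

outcome vector order: (P1.r0,P1.r1)
|PSO outcomes| = 4

P1.r0=0 P1.r1=0
P1.r0=0 P1.r1=2
P1.r0=2 P1.r1=0
P1.r0=2 P1.r1=2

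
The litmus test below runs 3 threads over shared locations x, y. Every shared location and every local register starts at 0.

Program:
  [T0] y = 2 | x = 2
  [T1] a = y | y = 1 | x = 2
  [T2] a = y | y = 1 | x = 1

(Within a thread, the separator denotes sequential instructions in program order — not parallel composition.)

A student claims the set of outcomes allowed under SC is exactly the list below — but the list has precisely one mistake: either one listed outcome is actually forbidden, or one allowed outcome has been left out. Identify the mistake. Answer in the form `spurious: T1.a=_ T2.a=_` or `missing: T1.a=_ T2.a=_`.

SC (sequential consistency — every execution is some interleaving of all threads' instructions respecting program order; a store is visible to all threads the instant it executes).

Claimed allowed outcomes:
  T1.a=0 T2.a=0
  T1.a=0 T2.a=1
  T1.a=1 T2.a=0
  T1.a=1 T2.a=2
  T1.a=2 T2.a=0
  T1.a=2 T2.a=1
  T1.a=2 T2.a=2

outcome vector order: (T1.a,T2.a)
[SC] allowed = {(0,0) (0,1) (0,2) (1,0) (1,2) (2,0) (2,1) (2,2)}
SC∖claimed = {(0,2)}

missing: T1.a=0 T2.a=2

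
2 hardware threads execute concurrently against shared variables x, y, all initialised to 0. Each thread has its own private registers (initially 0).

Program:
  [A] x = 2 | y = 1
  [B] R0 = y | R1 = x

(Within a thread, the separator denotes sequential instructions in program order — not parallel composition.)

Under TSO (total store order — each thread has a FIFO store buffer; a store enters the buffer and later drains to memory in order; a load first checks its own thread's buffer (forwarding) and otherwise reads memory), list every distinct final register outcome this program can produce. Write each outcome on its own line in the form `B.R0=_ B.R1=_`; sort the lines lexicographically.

B.R0=0 B.R1=0
B.R0=0 B.R1=2
B.R0=1 B.R1=2

outcome vector order: (B.R0,B.R1)
|TSO outcomes| = 3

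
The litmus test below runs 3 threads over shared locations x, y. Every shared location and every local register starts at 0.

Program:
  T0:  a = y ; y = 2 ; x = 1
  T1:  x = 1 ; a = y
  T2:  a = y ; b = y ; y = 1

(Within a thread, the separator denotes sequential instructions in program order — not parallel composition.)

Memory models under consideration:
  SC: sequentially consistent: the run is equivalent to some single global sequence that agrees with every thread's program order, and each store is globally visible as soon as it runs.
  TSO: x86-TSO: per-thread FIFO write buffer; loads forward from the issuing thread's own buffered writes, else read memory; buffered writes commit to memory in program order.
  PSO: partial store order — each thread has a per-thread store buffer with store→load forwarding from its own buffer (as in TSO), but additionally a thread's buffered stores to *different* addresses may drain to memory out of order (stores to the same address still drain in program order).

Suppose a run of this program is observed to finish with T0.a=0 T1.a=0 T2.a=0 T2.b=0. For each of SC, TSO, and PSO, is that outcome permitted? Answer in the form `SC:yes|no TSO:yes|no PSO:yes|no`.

outcome vector order: (T0.a,T1.a,T2.a,T2.b)
under SC → 0/0/0/0, 0/0/0/2, 0/0/2/2, 0/1/0/0, 0/1/0/2, 0/1/2/2, 0/2/0/0, 0/2/0/2, 0/2/2/2, 1/0/0/0, 1/1/0/0, 1/2/0/0
under TSO → 0/0/0/0, 0/0/0/2, 0/0/2/2, 0/1/0/0, 0/1/0/2, 0/1/2/2, 0/2/0/0, 0/2/0/2, 0/2/2/2, 1/0/0/0, 1/1/0/0, 1/2/0/0
under PSO → 0/0/0/0, 0/0/0/2, 0/0/2/2, 0/1/0/0, 0/1/0/2, 0/1/2/2, 0/2/0/0, 0/2/0/2, 0/2/2/2, 1/0/0/0, 1/1/0/0, 1/2/0/0
target 0/0/0/0 ∈ {SC,TSO,PSO}

SC:yes TSO:yes PSO:yes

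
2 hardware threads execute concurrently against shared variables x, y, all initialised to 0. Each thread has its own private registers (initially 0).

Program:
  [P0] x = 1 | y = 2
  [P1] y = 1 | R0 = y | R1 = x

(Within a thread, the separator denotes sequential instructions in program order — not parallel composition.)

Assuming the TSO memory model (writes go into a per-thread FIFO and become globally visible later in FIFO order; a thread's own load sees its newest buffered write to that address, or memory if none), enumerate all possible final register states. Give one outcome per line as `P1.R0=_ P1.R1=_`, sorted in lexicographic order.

P1.R0=1 P1.R1=0
P1.R0=1 P1.R1=1
P1.R0=2 P1.R1=1

outcome vector order: (P1.R0,P1.R1)
|TSO outcomes| = 3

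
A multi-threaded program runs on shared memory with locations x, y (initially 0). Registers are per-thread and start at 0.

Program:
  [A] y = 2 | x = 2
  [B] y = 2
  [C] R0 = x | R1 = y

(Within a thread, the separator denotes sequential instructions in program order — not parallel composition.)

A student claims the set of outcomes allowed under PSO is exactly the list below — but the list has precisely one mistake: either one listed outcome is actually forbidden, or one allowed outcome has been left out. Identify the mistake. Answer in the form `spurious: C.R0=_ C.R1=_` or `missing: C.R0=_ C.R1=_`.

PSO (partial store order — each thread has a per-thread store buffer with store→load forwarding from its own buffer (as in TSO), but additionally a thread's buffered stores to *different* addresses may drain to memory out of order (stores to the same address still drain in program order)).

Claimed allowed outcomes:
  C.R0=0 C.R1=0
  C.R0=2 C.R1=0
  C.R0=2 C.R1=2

outcome vector order: (C.R0,C.R1)
PSO (4): 00, 02, 20, 22
PSO∖claimed = {02}

missing: C.R0=0 C.R1=2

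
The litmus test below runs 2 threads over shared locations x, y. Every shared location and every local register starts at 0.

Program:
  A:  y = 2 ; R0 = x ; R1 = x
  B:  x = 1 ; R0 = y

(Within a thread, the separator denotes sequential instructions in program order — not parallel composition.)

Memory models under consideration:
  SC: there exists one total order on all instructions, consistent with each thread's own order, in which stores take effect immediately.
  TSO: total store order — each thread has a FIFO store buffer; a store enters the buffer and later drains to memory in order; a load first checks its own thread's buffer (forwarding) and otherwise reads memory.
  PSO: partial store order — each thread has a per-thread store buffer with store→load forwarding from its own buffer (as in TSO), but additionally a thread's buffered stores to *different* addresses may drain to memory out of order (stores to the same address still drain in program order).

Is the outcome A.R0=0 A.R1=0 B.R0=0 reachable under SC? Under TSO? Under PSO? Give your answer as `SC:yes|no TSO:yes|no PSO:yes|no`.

SC:no TSO:yes PSO:yes

outcome vector order: (A.R0,A.R1,B.R0)
SC: 4 outcomes — {0/0/2 0/1/2 1/1/0 1/1/2}
TSO: 6 outcomes — {0/0/0 0/0/2 0/1/0 0/1/2 1/1/0 1/1/2}
PSO: 6 outcomes — {0/0/0 0/0/2 0/1/0 0/1/2 1/1/0 1/1/2}
target 0/0/0 ∈ {TSO,PSO}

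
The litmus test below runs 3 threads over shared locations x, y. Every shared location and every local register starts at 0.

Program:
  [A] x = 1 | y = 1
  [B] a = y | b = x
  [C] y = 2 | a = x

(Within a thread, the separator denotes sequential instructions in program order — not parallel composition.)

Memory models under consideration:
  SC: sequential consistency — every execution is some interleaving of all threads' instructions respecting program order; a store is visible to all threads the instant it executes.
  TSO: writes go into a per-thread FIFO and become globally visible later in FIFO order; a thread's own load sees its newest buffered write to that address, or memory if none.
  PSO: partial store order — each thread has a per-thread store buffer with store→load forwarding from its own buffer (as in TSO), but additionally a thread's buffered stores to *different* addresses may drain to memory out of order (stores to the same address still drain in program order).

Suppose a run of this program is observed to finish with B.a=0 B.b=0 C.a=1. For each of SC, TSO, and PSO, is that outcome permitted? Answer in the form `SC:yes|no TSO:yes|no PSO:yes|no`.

outcome vector order: (B.a,B.b,C.a)
under SC → <0 0 0>; <0 0 1>; <0 1 0>; <0 1 1>; <1 1 0>; <1 1 1>; <2 0 0>; <2 0 1>; <2 1 0>; <2 1 1>
under TSO → <0 0 0>; <0 0 1>; <0 1 0>; <0 1 1>; <1 1 0>; <1 1 1>; <2 0 0>; <2 0 1>; <2 1 0>; <2 1 1>
under PSO → <0 0 0>; <0 0 1>; <0 1 0>; <0 1 1>; <1 0 0>; <1 0 1>; <1 1 0>; <1 1 1>; <2 0 0>; <2 0 1>; <2 1 0>; <2 1 1>
target <0 0 1> ∈ {SC,TSO,PSO}

SC:yes TSO:yes PSO:yes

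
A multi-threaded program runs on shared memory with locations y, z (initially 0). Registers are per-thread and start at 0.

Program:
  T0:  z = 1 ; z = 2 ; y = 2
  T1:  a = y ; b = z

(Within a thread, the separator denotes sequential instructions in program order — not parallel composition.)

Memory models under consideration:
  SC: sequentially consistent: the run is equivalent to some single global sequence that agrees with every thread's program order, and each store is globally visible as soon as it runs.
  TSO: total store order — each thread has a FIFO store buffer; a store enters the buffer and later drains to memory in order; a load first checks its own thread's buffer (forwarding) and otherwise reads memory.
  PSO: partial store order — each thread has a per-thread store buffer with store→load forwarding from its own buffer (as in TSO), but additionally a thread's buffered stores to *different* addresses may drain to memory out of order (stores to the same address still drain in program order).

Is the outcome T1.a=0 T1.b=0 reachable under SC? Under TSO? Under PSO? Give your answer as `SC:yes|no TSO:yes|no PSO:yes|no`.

outcome vector order: (T1.a,T1.b)
SC: 4 outcomes — {<0 0>; <0 1>; <0 2>; <2 2>}
TSO: 4 outcomes — {<0 0>; <0 1>; <0 2>; <2 2>}
PSO: 6 outcomes — {<0 0>; <0 1>; <0 2>; <2 0>; <2 1>; <2 2>}
target <0 0> ∈ {SC,TSO,PSO}

SC:yes TSO:yes PSO:yes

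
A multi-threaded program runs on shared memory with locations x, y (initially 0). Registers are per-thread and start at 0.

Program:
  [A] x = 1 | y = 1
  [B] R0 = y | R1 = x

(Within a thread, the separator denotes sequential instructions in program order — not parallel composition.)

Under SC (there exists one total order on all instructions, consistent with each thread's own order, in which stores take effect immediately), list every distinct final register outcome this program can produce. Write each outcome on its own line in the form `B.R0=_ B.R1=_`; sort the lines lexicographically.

B.R0=0 B.R1=0
B.R0=0 B.R1=1
B.R0=1 B.R1=1

outcome vector order: (B.R0,B.R1)
|SC outcomes| = 3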